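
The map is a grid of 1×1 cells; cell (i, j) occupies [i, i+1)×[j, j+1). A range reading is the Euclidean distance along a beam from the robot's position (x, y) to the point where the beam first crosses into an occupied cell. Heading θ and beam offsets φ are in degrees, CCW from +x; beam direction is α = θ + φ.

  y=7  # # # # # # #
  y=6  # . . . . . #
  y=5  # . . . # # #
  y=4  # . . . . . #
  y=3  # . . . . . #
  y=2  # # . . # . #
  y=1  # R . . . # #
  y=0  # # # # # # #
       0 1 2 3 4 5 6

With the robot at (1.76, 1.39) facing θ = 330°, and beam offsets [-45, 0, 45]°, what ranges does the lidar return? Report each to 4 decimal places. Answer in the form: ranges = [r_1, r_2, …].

ranges = [0.4038, 0.7800, 2.3569]

beam 1: φ=-45°, α=285°
  dir = (cos 285°, sin 285°) = (0.2588, -0.9659); from cell (1,1)
  next x-line at t=0.9273, next y-line at t=0.4038; Δt_x=3.8637, Δt_y=1.0353
    y: enter (1,0) at t=0.4038 ← occupied
  → r_1 = 0.4038
beam 2: φ=0°, α=330°
  dir = (cos 330°, sin 330°) = (0.8660, -0.5000); from cell (1,1)
  next x-line at t=0.2771, next y-line at t=0.7800; Δt_x=1.1547, Δt_y=2.0000
    x: enter (2,1) at t=0.2771
    y: enter (2,0) at t=0.7800 ← occupied
  → r_2 = 0.7800
beam 3: φ=45°, α=15°
  dir = (cos 15°, sin 15°) = (0.9659, 0.2588); from cell (1,1)
  next x-line at t=0.2485, next y-line at t=2.3569; Δt_x=1.0353, Δt_y=3.8637
    x: enter (2,1) at t=0.2485
    x: enter (3,1) at t=1.2837
    x: enter (4,1) at t=2.3190
    y: enter (4,2) at t=2.3569 ← occupied
  → r_3 = 2.3569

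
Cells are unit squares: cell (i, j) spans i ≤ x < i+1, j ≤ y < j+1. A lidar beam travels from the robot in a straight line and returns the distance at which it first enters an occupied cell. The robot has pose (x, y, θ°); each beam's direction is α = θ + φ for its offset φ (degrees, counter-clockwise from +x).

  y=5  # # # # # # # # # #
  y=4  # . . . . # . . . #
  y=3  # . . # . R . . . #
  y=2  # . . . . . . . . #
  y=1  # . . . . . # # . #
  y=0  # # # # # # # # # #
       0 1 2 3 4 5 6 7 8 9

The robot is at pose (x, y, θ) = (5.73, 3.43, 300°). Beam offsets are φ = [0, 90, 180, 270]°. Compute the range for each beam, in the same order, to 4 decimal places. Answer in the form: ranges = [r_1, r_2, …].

beam 1: φ=0°, α=300°
  d=(0.5000,-0.8660)  start (5,3)  tX=0.5400 tY=0.4965  stride 1/|dx|=2.0000 1/|dy|=1.1547
    cross y-line → (5,2), t=0.4965
    cross x-line → (6,2), t=0.5400
    cross y-line → (6,1), t=1.6512 (wall)
  → r_1 = 1.6512
beam 2: φ=90°, α=30°
  d=(0.8660,0.5000)  start (5,3)  tX=0.3118 tY=1.1400  stride 1/|dx|=1.1547 1/|dy|=2.0000
    cross x-line → (6,3), t=0.3118
    cross y-line → (6,4), t=1.1400
    cross x-line → (7,4), t=1.4665
    cross x-line → (8,4), t=2.6212
    cross y-line → (8,5), t=3.1400 (wall)
  → r_2 = 3.1400
beam 3: φ=180°, α=120°
  d=(-0.5000,0.8660)  start (5,3)  tX=1.4600 tY=0.6582  stride 1/|dx|=2.0000 1/|dy|=1.1547
    cross y-line → (5,4), t=0.6582 (wall)
  → r_3 = 0.6582
beam 4: φ=270°, α=210°
  d=(-0.8660,-0.5000)  start (5,3)  tX=0.8429 tY=0.8600  stride 1/|dx|=1.1547 1/|dy|=2.0000
    cross x-line → (4,3), t=0.8429
    cross y-line → (4,2), t=0.8600
    cross x-line → (3,2), t=1.9976
    cross y-line → (3,1), t=2.8600
    cross x-line → (2,1), t=3.1523
    cross x-line → (1,1), t=4.3070
    cross y-line → (1,0), t=4.8600 (wall)
  → r_4 = 4.8600

ranges = [1.6512, 3.1400, 0.6582, 4.8600]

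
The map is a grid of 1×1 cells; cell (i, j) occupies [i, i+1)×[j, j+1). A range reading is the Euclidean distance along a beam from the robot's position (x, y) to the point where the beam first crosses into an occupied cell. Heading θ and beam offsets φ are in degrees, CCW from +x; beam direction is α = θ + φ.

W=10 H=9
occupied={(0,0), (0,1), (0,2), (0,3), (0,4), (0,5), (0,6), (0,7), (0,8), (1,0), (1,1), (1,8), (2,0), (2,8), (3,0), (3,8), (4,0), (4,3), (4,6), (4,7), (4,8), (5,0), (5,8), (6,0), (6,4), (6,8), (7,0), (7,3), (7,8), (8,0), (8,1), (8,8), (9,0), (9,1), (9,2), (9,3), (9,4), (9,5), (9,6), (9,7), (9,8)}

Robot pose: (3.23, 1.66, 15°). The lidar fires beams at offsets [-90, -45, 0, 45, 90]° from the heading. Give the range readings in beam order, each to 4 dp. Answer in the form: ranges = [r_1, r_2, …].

beam 1: φ=-90°, α=285°
  direction (0.2588, -0.9659); cell (3,1); t to first gridline: x 2.9751, y 0.6833 (then +3.8637 / +1.0353)
    (3,0) via y @ 0.6833  # hit
  → r_1 = 0.6833
beam 2: φ=-45°, α=330°
  direction (0.8660, -0.5000); cell (3,1); t to first gridline: x 0.8891, y 1.3200 (then +1.1547 / +2.0000)
    (4,1) via x @ 0.8891
    (4,0) via y @ 1.3200  # hit
  → r_2 = 1.3200
beam 3: φ=0°, α=15°
  direction (0.9659, 0.2588); cell (3,1); t to first gridline: x 0.7972, y 1.3137 (then +1.0353 / +3.8637)
    (4,1) via x @ 0.7972
    (4,2) via y @ 1.3137
    (5,2) via x @ 1.8324
    (6,2) via x @ 2.8677
    (7,2) via x @ 3.9030
    (8,2) via x @ 4.9383
    (8,3) via y @ 5.1774
    (9,3) via x @ 5.9735  # hit
  → r_3 = 5.9735
beam 4: φ=45°, α=60°
  direction (0.5000, 0.8660); cell (3,1); t to first gridline: x 1.5400, y 0.3926 (then +2.0000 / +1.1547)
    (3,2) via y @ 0.3926
    (4,2) via x @ 1.5400
    (4,3) via y @ 1.5473  # hit
  → r_4 = 1.5473
beam 5: φ=90°, α=105°
  direction (-0.2588, 0.9659); cell (3,1); t to first gridline: x 0.8887, y 0.3520 (then +3.8637 / +1.0353)
    (3,2) via y @ 0.3520
    (2,2) via x @ 0.8887
    (2,3) via y @ 1.3873
    (2,4) via y @ 2.4225
    (2,5) via y @ 3.4578
    (2,6) via y @ 4.4931
    (1,6) via x @ 4.7524
    (1,7) via y @ 5.5284
    (1,8) via y @ 6.5637  # hit
  → r_5 = 6.5637

ranges = [0.6833, 1.3200, 5.9735, 1.5473, 6.5637]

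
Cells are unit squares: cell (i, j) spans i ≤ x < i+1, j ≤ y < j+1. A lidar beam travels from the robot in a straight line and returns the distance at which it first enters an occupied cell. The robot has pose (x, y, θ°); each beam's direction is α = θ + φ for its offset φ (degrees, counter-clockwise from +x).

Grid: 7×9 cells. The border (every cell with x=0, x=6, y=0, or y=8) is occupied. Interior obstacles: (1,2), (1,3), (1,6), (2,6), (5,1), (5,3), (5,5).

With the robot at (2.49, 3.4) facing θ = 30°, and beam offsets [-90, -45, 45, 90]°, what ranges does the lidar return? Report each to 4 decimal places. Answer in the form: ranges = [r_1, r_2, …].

ranges = [2.7713, 3.6338, 4.7623, 2.9800]

beam 1: φ=-90°, α=300°
  direction (0.5000, -0.8660); cell (2,3); t to first gridline: x 1.0200, y 0.4619 (then +2.0000 / +1.1547)
    (2,2) via y @ 0.4619
    (3,2) via x @ 1.0200
    (3,1) via y @ 1.6166
    (3,0) via y @ 2.7713  # hit
  → r_1 = 2.7713
beam 2: φ=-45°, α=345°
  direction (0.9659, -0.2588); cell (2,3); t to first gridline: x 0.5280, y 1.5455 (then +1.0353 / +3.8637)
    (3,3) via x @ 0.5280
    (3,2) via y @ 1.5455
    (4,2) via x @ 1.5633
    (5,2) via x @ 2.5985
    (6,2) via x @ 3.6338  # hit
  → r_2 = 3.6338
beam 3: φ=45°, α=75°
  direction (0.2588, 0.9659); cell (2,3); t to first gridline: x 1.9705, y 0.6212 (then +3.8637 / +1.0353)
    (2,4) via y @ 0.6212
    (2,5) via y @ 1.6564
    (3,5) via x @ 1.9705
    (3,6) via y @ 2.6917
    (3,7) via y @ 3.7270
    (3,8) via y @ 4.7623  # hit
  → r_3 = 4.7623
beam 4: φ=90°, α=120°
  direction (-0.5000, 0.8660); cell (2,3); t to first gridline: x 0.9800, y 0.6928 (then +2.0000 / +1.1547)
    (2,4) via y @ 0.6928
    (1,4) via x @ 0.9800
    (1,5) via y @ 1.8475
    (0,5) via x @ 2.9800  # hit
  → r_4 = 2.9800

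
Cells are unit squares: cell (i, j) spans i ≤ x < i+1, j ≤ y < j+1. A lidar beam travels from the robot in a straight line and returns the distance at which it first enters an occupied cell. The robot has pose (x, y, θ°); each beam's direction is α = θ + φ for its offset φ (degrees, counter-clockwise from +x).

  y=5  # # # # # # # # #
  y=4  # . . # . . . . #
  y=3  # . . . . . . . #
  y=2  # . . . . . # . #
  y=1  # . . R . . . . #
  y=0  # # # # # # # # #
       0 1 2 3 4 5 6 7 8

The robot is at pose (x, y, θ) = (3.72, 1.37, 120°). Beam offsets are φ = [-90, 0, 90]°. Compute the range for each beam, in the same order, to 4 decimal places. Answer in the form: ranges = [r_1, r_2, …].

beam 1: φ=-90°, α=30°
  dir = (cos 30°, sin 30°) = (0.8660, 0.5000); from cell (3,1)
  next x-line at t=0.3233, next y-line at t=1.2600; Δt_x=1.1547, Δt_y=2.0000
    x: enter (4,1) at t=0.3233
    y: enter (4,2) at t=1.2600
    x: enter (5,2) at t=1.4780
    x: enter (6,2) at t=2.6327 ← occupied
  → r_1 = 2.6327
beam 2: φ=0°, α=120°
  dir = (cos 120°, sin 120°) = (-0.5000, 0.8660); from cell (3,1)
  next x-line at t=1.4400, next y-line at t=0.7275; Δt_x=2.0000, Δt_y=1.1547
    y: enter (3,2) at t=0.7275
    x: enter (2,2) at t=1.4400
    y: enter (2,3) at t=1.8822
    y: enter (2,4) at t=3.0369
    x: enter (1,4) at t=3.4400
    y: enter (1,5) at t=4.1916 ← occupied
  → r_2 = 4.1916
beam 3: φ=90°, α=210°
  dir = (cos 210°, sin 210°) = (-0.8660, -0.5000); from cell (3,1)
  next x-line at t=0.8314, next y-line at t=0.7400; Δt_x=1.1547, Δt_y=2.0000
    y: enter (3,0) at t=0.7400 ← occupied
  → r_3 = 0.7400

ranges = [2.6327, 4.1916, 0.7400]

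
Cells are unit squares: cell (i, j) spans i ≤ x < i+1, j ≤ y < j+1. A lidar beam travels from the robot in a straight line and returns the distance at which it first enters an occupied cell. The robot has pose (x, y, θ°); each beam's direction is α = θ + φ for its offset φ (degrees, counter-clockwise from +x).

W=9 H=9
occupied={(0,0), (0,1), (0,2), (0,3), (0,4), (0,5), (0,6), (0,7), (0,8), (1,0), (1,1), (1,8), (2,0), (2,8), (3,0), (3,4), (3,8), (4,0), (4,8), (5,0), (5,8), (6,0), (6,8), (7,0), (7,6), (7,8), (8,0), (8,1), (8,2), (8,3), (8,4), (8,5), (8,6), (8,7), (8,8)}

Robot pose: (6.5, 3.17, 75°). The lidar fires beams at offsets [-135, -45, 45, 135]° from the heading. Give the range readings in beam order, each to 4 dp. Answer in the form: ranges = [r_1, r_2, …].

beam 1: φ=-135°, α=300°
  dir = (cos 300°, sin 300°) = (0.5000, -0.8660); from cell (6,3)
  next x-line at t=1.0000, next y-line at t=0.1963; Δt_x=2.0000, Δt_y=1.1547
    y: enter (6,2) at t=0.1963
    x: enter (7,2) at t=1.0000
    y: enter (7,1) at t=1.3510
    y: enter (7,0) at t=2.5057 ← occupied
  → r_1 = 2.5057
beam 2: φ=-45°, α=30°
  dir = (cos 30°, sin 30°) = (0.8660, 0.5000); from cell (6,3)
  next x-line at t=0.5774, next y-line at t=1.6600; Δt_x=1.1547, Δt_y=2.0000
    x: enter (7,3) at t=0.5774
    y: enter (7,4) at t=1.6600
    x: enter (8,4) at t=1.7321 ← occupied
  → r_2 = 1.7321
beam 3: φ=45°, α=120°
  dir = (cos 120°, sin 120°) = (-0.5000, 0.8660); from cell (6,3)
  next x-line at t=1.0000, next y-line at t=0.9584; Δt_x=2.0000, Δt_y=1.1547
    y: enter (6,4) at t=0.9584
    x: enter (5,4) at t=1.0000
    y: enter (5,5) at t=2.1131
    x: enter (4,5) at t=3.0000
    y: enter (4,6) at t=3.2678
    y: enter (4,7) at t=4.4225
    x: enter (3,7) at t=5.0000
    y: enter (3,8) at t=5.5772 ← occupied
  → r_3 = 5.5772
beam 4: φ=135°, α=210°
  dir = (cos 210°, sin 210°) = (-0.8660, -0.5000); from cell (6,3)
  next x-line at t=0.5774, next y-line at t=0.3400; Δt_x=1.1547, Δt_y=2.0000
    y: enter (6,2) at t=0.3400
    x: enter (5,2) at t=0.5774
    x: enter (4,2) at t=1.7321
    y: enter (4,1) at t=2.3400
    x: enter (3,1) at t=2.8868
    x: enter (2,1) at t=4.0415
    y: enter (2,0) at t=4.3400 ← occupied
  → r_4 = 4.3400

ranges = [2.5057, 1.7321, 5.5772, 4.3400]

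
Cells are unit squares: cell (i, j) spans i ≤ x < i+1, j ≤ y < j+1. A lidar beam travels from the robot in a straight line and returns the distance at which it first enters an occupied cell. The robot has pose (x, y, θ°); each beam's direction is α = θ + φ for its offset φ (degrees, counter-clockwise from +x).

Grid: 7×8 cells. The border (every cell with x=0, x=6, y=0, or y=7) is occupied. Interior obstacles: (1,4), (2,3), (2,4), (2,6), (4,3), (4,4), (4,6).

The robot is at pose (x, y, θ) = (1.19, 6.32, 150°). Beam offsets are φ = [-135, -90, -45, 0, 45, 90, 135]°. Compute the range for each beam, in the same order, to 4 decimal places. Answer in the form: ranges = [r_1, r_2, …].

beam 1: φ=-135°, α=15°
  dir = (cos 15°, sin 15°) = (0.9659, 0.2588); from cell (1,6)
  next x-line at t=0.8386, next y-line at t=2.6273; Δt_x=1.0353, Δt_y=3.8637
    x: enter (2,6) at t=0.8386 ← occupied
  → r_1 = 0.8386
beam 2: φ=-90°, α=60°
  dir = (cos 60°, sin 60°) = (0.5000, 0.8660); from cell (1,6)
  next x-line at t=1.6200, next y-line at t=0.7852; Δt_x=2.0000, Δt_y=1.1547
    y: enter (1,7) at t=0.7852 ← occupied
  → r_2 = 0.7852
beam 3: φ=-45°, α=105°
  dir = (cos 105°, sin 105°) = (-0.2588, 0.9659); from cell (1,6)
  next x-line at t=0.7341, next y-line at t=0.7040; Δt_x=3.8637, Δt_y=1.0353
    y: enter (1,7) at t=0.7040 ← occupied
  → r_3 = 0.7040
beam 4: φ=0°, α=150°
  dir = (cos 150°, sin 150°) = (-0.8660, 0.5000); from cell (1,6)
  next x-line at t=0.2194, next y-line at t=1.3600; Δt_x=1.1547, Δt_y=2.0000
    x: enter (0,6) at t=0.2194 ← occupied
  → r_4 = 0.2194
beam 5: φ=45°, α=195°
  dir = (cos 195°, sin 195°) = (-0.9659, -0.2588); from cell (1,6)
  next x-line at t=0.1967, next y-line at t=1.2364; Δt_x=1.0353, Δt_y=3.8637
    x: enter (0,6) at t=0.1967 ← occupied
  → r_5 = 0.1967
beam 6: φ=90°, α=240°
  dir = (cos 240°, sin 240°) = (-0.5000, -0.8660); from cell (1,6)
  next x-line at t=0.3800, next y-line at t=0.3695; Δt_x=2.0000, Δt_y=1.1547
    y: enter (1,5) at t=0.3695
    x: enter (0,5) at t=0.3800 ← occupied
  → r_6 = 0.3800
beam 7: φ=135°, α=285°
  dir = (cos 285°, sin 285°) = (0.2588, -0.9659); from cell (1,6)
  next x-line at t=3.1296, next y-line at t=0.3313; Δt_x=3.8637, Δt_y=1.0353
    y: enter (1,5) at t=0.3313
    y: enter (1,4) at t=1.3666 ← occupied
  → r_7 = 1.3666

ranges = [0.8386, 0.7852, 0.7040, 0.2194, 0.1967, 0.3800, 1.3666]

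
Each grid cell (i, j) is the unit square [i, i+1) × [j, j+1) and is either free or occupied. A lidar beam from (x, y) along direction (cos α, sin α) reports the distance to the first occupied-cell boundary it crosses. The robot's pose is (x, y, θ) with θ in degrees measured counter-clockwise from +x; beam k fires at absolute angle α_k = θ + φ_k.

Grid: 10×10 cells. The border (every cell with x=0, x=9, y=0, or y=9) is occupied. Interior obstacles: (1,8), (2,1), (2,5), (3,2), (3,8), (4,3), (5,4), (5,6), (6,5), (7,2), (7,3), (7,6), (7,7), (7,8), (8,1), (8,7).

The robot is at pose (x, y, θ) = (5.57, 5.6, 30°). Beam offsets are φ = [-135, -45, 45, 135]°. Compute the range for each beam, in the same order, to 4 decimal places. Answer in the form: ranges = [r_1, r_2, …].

beam 1: φ=-135°, α=255°
  cosα=-0.2588 sinα=-0.9659 | (5,5) | tMaxX 2.2023 tMaxY 0.6212 | tΔX 3.8637 tΔY 1.0353
    t=0.6212 [y] (5,4) — stop
  → r_1 = 0.6212
beam 2: φ=-45°, α=345°
  cosα=0.9659 sinα=-0.2588 | (5,5) | tMaxX 0.4452 tMaxY 2.3182 | tΔX 1.0353 tΔY 3.8637
    t=0.4452 [x] (6,5) — stop
  → r_2 = 0.4452
beam 3: φ=45°, α=75°
  cosα=0.2588 sinα=0.9659 | (5,5) | tMaxX 1.6614 tMaxY 0.4141 | tΔX 3.8637 tΔY 1.0353
    t=0.4141 [y] (5,6) — stop
  → r_3 = 0.4141
beam 4: φ=135°, α=165°
  cosα=-0.9659 sinα=0.2588 | (5,5) | tMaxX 0.5901 tMaxY 1.5455 | tΔX 1.0353 tΔY 3.8637
    t=0.5901 [x] (4,5)
    t=1.5455 [y] (4,6)
    t=1.6254 [x] (3,6)
    t=2.6607 [x] (2,6)
    t=3.6959 [x] (1,6)
    t=4.7312 [x] (0,6) — stop
  → r_4 = 4.7312

ranges = [0.6212, 0.4452, 0.4141, 4.7312]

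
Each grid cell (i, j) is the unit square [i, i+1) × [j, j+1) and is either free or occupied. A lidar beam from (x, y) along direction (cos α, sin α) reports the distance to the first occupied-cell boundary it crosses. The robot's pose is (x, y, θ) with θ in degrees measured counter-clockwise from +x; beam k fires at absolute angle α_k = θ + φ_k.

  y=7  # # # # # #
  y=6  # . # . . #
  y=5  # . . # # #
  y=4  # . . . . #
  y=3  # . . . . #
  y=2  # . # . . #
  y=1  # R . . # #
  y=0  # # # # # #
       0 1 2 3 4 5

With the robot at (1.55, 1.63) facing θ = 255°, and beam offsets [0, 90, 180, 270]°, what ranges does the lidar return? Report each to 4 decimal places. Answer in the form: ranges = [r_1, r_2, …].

ranges = [0.6522, 2.4341, 4.5242, 0.5694]

beam 1: φ=0°, α=255°
  direction (-0.2588, -0.9659); cell (1,1); t to first gridline: x 2.1250, y 0.6522 (then +3.8637 / +1.0353)
    (1,0) via y @ 0.6522  # hit
  → r_1 = 0.6522
beam 2: φ=90°, α=345°
  direction (0.9659, -0.2588); cell (1,1); t to first gridline: x 0.4659, y 2.4341 (then +1.0353 / +3.8637)
    (2,1) via x @ 0.4659
    (3,1) via x @ 1.5012
    (3,0) via y @ 2.4341  # hit
  → r_2 = 2.4341
beam 3: φ=180°, α=75°
  direction (0.2588, 0.9659); cell (1,1); t to first gridline: x 1.7387, y 0.3831 (then +3.8637 / +1.0353)
    (1,2) via y @ 0.3831
    (1,3) via y @ 1.4183
    (2,3) via x @ 1.7387
    (2,4) via y @ 2.4536
    (2,5) via y @ 3.4889
    (2,6) via y @ 4.5242  # hit
  → r_3 = 4.5242
beam 4: φ=270°, α=165°
  direction (-0.9659, 0.2588); cell (1,1); t to first gridline: x 0.5694, y 1.4296 (then +1.0353 / +3.8637)
    (0,1) via x @ 0.5694  # hit
  → r_4 = 0.5694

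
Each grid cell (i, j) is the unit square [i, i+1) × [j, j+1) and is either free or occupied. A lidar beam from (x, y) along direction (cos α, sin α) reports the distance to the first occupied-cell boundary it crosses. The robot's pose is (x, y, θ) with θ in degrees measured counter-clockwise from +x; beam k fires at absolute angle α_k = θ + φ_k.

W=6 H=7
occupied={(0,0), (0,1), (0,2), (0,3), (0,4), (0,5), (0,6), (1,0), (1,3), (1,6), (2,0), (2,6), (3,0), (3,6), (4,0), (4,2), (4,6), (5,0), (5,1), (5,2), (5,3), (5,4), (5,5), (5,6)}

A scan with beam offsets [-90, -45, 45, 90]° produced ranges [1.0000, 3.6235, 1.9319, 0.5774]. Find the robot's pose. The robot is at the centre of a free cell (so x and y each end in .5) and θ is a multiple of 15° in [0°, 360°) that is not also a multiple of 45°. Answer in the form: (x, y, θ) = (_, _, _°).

(x, y, θ) = (4.5, 5.5, 240°)

Candidates: 18 free-cell centres × 16 headings = 288 poses. Raycast each; keep the one whose scan matches to 4 dp.
  (1.5, 1.5, 15°): beam 1 = 0.5176 ≠ 1.0000 ✗
  (2.5, 3.5, 30°): beam 1 = 2.8868 ≠ 1.0000 ✗
  (1.5, 2.5, 15°): beam 1 = 1.5529 ≠ 1.0000 ✗
  (1.5, 5.5, 15°): beam 1 = 1.5529 ≠ 1.0000 ✗
  …
  (4.5, 5.5, 240°): r_1=1.0000, r_2=3.6235, r_3=1.9319, r_4=0.5774 — all match ✓
Only this pose fits every beam.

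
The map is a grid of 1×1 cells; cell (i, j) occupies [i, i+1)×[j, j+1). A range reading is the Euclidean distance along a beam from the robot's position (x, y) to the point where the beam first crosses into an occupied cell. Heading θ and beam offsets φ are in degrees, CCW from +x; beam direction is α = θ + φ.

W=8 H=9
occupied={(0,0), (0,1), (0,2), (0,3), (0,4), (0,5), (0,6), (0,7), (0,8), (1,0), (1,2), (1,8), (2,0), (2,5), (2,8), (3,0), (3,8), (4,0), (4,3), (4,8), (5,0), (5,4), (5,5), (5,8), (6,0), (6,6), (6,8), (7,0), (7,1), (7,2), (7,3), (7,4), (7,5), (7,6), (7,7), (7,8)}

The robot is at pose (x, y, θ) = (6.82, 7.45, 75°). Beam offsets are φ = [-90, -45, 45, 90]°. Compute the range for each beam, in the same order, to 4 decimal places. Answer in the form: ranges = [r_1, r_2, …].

beam 1: φ=-90°, α=345°
  cosα=0.9659 sinα=-0.2588 | (6,7) | tMaxX 0.1863 tMaxY 1.7387 | tΔX 1.0353 tΔY 3.8637
    t=0.1863 [x] (7,7) — stop
  → r_1 = 0.1863
beam 2: φ=-45°, α=30°
  cosα=0.8660 sinα=0.5000 | (6,7) | tMaxX 0.2078 tMaxY 1.1000 | tΔX 1.1547 tΔY 2.0000
    t=0.2078 [x] (7,7) — stop
  → r_2 = 0.2078
beam 3: φ=45°, α=120°
  cosα=-0.5000 sinα=0.8660 | (6,7) | tMaxX 1.6400 tMaxY 0.6351 | tΔX 2.0000 tΔY 1.1547
    t=0.6351 [y] (6,8) — stop
  → r_3 = 0.6351
beam 4: φ=90°, α=165°
  cosα=-0.9659 sinα=0.2588 | (6,7) | tMaxX 0.8489 tMaxY 2.1250 | tΔX 1.0353 tΔY 3.8637
    t=0.8489 [x] (5,7)
    t=1.8842 [x] (4,7)
    t=2.1250 [y] (4,8) — stop
  → r_4 = 2.1250

ranges = [0.1863, 0.2078, 0.6351, 2.1250]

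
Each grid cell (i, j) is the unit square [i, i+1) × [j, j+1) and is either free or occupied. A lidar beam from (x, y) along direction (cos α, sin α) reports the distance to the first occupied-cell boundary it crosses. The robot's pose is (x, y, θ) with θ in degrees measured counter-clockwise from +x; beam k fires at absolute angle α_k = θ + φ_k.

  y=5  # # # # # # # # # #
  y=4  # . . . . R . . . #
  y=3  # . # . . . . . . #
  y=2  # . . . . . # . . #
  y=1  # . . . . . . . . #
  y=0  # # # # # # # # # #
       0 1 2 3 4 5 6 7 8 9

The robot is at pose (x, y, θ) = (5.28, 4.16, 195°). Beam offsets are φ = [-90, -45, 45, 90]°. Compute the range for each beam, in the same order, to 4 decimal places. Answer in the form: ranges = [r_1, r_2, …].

ranges = [0.8696, 1.6800, 3.6489, 3.2715]

beam 1: φ=-90°, α=105°
  dir = (cos 105°, sin 105°) = (-0.2588, 0.9659); from cell (5,4)
  next x-line at t=1.0818, next y-line at t=0.8696; Δt_x=3.8637, Δt_y=1.0353
    y: enter (5,5) at t=0.8696 ← occupied
  → r_1 = 0.8696
beam 2: φ=-45°, α=150°
  dir = (cos 150°, sin 150°) = (-0.8660, 0.5000); from cell (5,4)
  next x-line at t=0.3233, next y-line at t=1.6800; Δt_x=1.1547, Δt_y=2.0000
    x: enter (4,4) at t=0.3233
    x: enter (3,4) at t=1.4780
    y: enter (3,5) at t=1.6800 ← occupied
  → r_2 = 1.6800
beam 3: φ=45°, α=240°
  dir = (cos 240°, sin 240°) = (-0.5000, -0.8660); from cell (5,4)
  next x-line at t=0.5600, next y-line at t=0.1848; Δt_x=2.0000, Δt_y=1.1547
    y: enter (5,3) at t=0.1848
    x: enter (4,3) at t=0.5600
    y: enter (4,2) at t=1.3395
    y: enter (4,1) at t=2.4942
    x: enter (3,1) at t=2.5600
    y: enter (3,0) at t=3.6489 ← occupied
  → r_3 = 3.6489
beam 4: φ=90°, α=285°
  dir = (cos 285°, sin 285°) = (0.2588, -0.9659); from cell (5,4)
  next x-line at t=2.7819, next y-line at t=0.1656; Δt_x=3.8637, Δt_y=1.0353
    y: enter (5,3) at t=0.1656
    y: enter (5,2) at t=1.2009
    y: enter (5,1) at t=2.2362
    x: enter (6,1) at t=2.7819
    y: enter (6,0) at t=3.2715 ← occupied
  → r_4 = 3.2715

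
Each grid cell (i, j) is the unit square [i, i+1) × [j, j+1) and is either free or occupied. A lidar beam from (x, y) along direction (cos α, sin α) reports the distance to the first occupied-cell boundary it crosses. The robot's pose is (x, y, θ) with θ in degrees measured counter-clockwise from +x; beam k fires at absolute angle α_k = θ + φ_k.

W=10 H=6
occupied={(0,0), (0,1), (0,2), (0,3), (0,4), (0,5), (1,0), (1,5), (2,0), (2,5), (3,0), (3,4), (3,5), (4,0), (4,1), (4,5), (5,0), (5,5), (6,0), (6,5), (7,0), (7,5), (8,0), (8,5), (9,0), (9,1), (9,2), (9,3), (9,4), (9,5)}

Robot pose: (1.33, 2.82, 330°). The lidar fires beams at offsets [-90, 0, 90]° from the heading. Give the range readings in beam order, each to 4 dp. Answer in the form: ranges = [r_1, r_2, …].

ranges = [0.6600, 3.0831, 2.5172]

beam 1: φ=-90°, α=240°
  d=(-0.5000,-0.8660)  start (1,2)  tX=0.6600 tY=0.9469  stride 1/|dx|=2.0000 1/|dy|=1.1547
    cross x-line → (0,2), t=0.6600 (wall)
  → r_1 = 0.6600
beam 2: φ=0°, α=330°
  d=(0.8660,-0.5000)  start (1,2)  tX=0.7736 tY=1.6400  stride 1/|dx|=1.1547 1/|dy|=2.0000
    cross x-line → (2,2), t=0.7736
    cross y-line → (2,1), t=1.6400
    cross x-line → (3,1), t=1.9283
    cross x-line → (4,1), t=3.0831 (wall)
  → r_2 = 3.0831
beam 3: φ=90°, α=60°
  d=(0.5000,0.8660)  start (1,2)  tX=1.3400 tY=0.2078  stride 1/|dx|=2.0000 1/|dy|=1.1547
    cross y-line → (1,3), t=0.2078
    cross x-line → (2,3), t=1.3400
    cross y-line → (2,4), t=1.3625
    cross y-line → (2,5), t=2.5172 (wall)
  → r_3 = 2.5172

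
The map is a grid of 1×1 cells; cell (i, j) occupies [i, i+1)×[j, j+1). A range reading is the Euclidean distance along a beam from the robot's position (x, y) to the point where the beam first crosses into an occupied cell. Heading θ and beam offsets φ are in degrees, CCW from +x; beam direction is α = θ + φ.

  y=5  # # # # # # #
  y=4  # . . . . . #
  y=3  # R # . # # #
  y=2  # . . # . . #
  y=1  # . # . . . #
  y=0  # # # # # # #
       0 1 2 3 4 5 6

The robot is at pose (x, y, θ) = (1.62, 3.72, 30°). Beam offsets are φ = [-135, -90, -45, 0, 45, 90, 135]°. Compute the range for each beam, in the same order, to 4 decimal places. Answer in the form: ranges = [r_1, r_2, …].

beam 1: φ=-135°, α=255°
  cosα=-0.2588 sinα=-0.9659 | (1,3) | tMaxX 2.3955 tMaxY 0.7454 | tΔX 3.8637 tΔY 1.0353
    t=0.7454 [y] (1,2)
    t=1.7807 [y] (1,1)
    t=2.3955 [x] (0,1) — stop
  → r_1 = 2.3955
beam 2: φ=-90°, α=300°
  cosα=0.5000 sinα=-0.8660 | (1,3) | tMaxX 0.7600 tMaxY 0.8314 | tΔX 2.0000 tΔY 1.1547
    t=0.7600 [x] (2,3) — stop
  → r_2 = 0.7600
beam 3: φ=-45°, α=345°
  cosα=0.9659 sinα=-0.2588 | (1,3) | tMaxX 0.3934 tMaxY 2.7819 | tΔX 1.0353 tΔY 3.8637
    t=0.3934 [x] (2,3) — stop
  → r_3 = 0.3934
beam 4: φ=0°, α=30°
  cosα=0.8660 sinα=0.5000 | (1,3) | tMaxX 0.4388 tMaxY 0.5600 | tΔX 1.1547 tΔY 2.0000
    t=0.4388 [x] (2,3) — stop
  → r_4 = 0.4388
beam 5: φ=45°, α=75°
  cosα=0.2588 sinα=0.9659 | (1,3) | tMaxX 1.4682 tMaxY 0.2899 | tΔX 3.8637 tΔY 1.0353
    t=0.2899 [y] (1,4)
    t=1.3252 [y] (1,5) — stop
  → r_5 = 1.3252
beam 6: φ=90°, α=120°
  cosα=-0.5000 sinα=0.8660 | (1,3) | tMaxX 1.2400 tMaxY 0.3233 | tΔX 2.0000 tΔY 1.1547
    t=0.3233 [y] (1,4)
    t=1.2400 [x] (0,4) — stop
  → r_6 = 1.2400
beam 7: φ=135°, α=165°
  cosα=-0.9659 sinα=0.2588 | (1,3) | tMaxX 0.6419 tMaxY 1.0818 | tΔX 1.0353 tΔY 3.8637
    t=0.6419 [x] (0,3) — stop
  → r_7 = 0.6419

ranges = [2.3955, 0.7600, 0.3934, 0.4388, 1.3252, 1.2400, 0.6419]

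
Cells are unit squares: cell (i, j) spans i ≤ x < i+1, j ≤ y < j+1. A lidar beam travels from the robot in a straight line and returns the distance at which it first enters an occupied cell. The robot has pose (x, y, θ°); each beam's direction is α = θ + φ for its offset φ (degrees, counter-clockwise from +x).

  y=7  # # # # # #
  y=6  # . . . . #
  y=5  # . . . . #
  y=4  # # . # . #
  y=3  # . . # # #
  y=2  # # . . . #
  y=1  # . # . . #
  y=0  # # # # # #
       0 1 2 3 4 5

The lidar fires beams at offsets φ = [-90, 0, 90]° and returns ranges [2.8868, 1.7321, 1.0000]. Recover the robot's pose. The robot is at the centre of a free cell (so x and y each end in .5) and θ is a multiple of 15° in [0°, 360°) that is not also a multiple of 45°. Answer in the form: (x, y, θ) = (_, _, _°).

Enumerate (i+0.5, j+0.5, θ) over the 18 free cells and 16 admissible headings. For each, cast all 3 beams and compare to the given ranges.
  (2.5, 4.5, 120°): beam 1 = 0.5774 ≠ 2.8868 ✗
  (4.5, 5.5, 105°): beam 1 = 0.5176 ≠ 2.8868 ✗
  (4.5, 4.5, 240°): beam 1 = 0.5774 ≠ 2.8868 ✗
  …
  (2.5, 5.5, 120°): r_1=2.8868, r_2=1.7321, r_3=1.0000 — all match ✓
No second candidate reproduces the full scan.

(x, y, θ) = (2.5, 5.5, 120°)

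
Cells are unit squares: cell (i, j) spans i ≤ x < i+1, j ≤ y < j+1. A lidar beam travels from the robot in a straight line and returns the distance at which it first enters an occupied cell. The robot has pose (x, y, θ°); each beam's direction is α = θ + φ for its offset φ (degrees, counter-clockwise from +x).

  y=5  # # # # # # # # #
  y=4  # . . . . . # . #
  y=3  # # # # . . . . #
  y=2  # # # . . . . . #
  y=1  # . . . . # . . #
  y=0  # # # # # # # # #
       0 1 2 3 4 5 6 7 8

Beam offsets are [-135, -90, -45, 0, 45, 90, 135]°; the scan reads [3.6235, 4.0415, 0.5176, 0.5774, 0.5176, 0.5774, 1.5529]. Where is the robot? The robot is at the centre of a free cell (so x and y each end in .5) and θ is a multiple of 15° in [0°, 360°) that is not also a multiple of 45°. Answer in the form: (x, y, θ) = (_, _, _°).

(x, y, θ) = (6.5, 1.5, 210°)

Enumerate (i+0.5, j+0.5, θ) over the 21 free cells and 16 admissible headings. For each, cast all 7 beams and compare to the given ranges.
  (6.5, 3.5, 195°): beam 1 = 0.5774 ≠ 3.6235 ✗
  (4.5, 2.5, 195°): beam 1 = 2.8868 ≠ 3.6235 ✗
  (6.5, 3.5, 75°): beam 1 = 2.8868 ≠ 3.6235 ✗
  (6.5, 2.5, 15°): beam 1 = 1.0000 ≠ 3.6235 ✗
  (1.5, 4.5, 240°): beam 1 = 0.5176 ≠ 3.6235 ✗
  …
  (6.5, 1.5, 210°): r_1=3.6235, r_2=4.0415, r_3=0.5176, r_4=0.5774, r_5=0.5176, r_6=0.5774, r_7=1.5529 — all match ✓
Only this pose fits every beam.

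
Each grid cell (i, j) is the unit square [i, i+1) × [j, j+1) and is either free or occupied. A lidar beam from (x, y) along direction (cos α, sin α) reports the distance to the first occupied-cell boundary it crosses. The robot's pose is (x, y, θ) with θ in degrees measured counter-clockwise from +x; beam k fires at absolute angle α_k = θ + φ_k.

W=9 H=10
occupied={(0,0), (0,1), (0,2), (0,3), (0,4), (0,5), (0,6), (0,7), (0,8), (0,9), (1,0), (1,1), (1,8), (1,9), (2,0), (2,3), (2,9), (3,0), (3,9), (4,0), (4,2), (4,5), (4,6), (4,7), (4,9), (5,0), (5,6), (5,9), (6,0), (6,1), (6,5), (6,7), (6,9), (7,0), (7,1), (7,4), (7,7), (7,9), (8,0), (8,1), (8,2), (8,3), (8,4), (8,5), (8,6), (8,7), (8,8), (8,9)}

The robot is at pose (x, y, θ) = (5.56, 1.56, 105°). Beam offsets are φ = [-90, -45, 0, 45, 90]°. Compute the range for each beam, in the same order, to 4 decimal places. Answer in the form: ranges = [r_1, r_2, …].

ranges = [0.4555, 2.8800, 3.5614, 0.8800, 2.1637]

beam 1: φ=-90°, α=15°
  dir = (cos 15°, sin 15°) = (0.9659, 0.2588); from cell (5,1)
  next x-line at t=0.4555, next y-line at t=1.7000; Δt_x=1.0353, Δt_y=3.8637
    x: enter (6,1) at t=0.4555 ← occupied
  → r_1 = 0.4555
beam 2: φ=-45°, α=60°
  dir = (cos 60°, sin 60°) = (0.5000, 0.8660); from cell (5,1)
  next x-line at t=0.8800, next y-line at t=0.5081; Δt_x=2.0000, Δt_y=1.1547
    y: enter (5,2) at t=0.5081
    x: enter (6,2) at t=0.8800
    y: enter (6,3) at t=1.6628
    y: enter (6,4) at t=2.8175
    x: enter (7,4) at t=2.8800 ← occupied
  → r_2 = 2.8800
beam 3: φ=0°, α=105°
  dir = (cos 105°, sin 105°) = (-0.2588, 0.9659); from cell (5,1)
  next x-line at t=2.1637, next y-line at t=0.4555; Δt_x=3.8637, Δt_y=1.0353
    y: enter (5,2) at t=0.4555
    y: enter (5,3) at t=1.4908
    x: enter (4,3) at t=2.1637
    y: enter (4,4) at t=2.5261
    y: enter (4,5) at t=3.5614 ← occupied
  → r_3 = 3.5614
beam 4: φ=45°, α=150°
  dir = (cos 150°, sin 150°) = (-0.8660, 0.5000); from cell (5,1)
  next x-line at t=0.6466, next y-line at t=0.8800; Δt_x=1.1547, Δt_y=2.0000
    x: enter (4,1) at t=0.6466
    y: enter (4,2) at t=0.8800 ← occupied
  → r_4 = 0.8800
beam 5: φ=90°, α=195°
  dir = (cos 195°, sin 195°) = (-0.9659, -0.2588); from cell (5,1)
  next x-line at t=0.5798, next y-line at t=2.1637; Δt_x=1.0353, Δt_y=3.8637
    x: enter (4,1) at t=0.5798
    x: enter (3,1) at t=1.6150
    y: enter (3,0) at t=2.1637 ← occupied
  → r_5 = 2.1637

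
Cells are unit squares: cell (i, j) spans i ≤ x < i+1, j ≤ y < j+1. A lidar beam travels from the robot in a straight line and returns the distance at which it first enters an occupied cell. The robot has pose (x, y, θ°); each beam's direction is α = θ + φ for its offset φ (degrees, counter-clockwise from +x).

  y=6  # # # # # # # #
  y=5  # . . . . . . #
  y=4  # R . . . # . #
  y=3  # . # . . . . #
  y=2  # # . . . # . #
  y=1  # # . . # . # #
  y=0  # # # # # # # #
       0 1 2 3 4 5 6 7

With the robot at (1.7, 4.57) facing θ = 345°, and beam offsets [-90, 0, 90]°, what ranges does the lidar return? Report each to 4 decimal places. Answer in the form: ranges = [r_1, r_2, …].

ranges = [1.6254, 5.4870, 1.4804]

beam 1: φ=-90°, α=255°
  dir = (cos 255°, sin 255°) = (-0.2588, -0.9659); from cell (1,4)
  next x-line at t=2.7046, next y-line at t=0.5901; Δt_x=3.8637, Δt_y=1.0353
    y: enter (1,3) at t=0.5901
    y: enter (1,2) at t=1.6254 ← occupied
  → r_1 = 1.6254
beam 2: φ=0°, α=345°
  dir = (cos 345°, sin 345°) = (0.9659, -0.2588); from cell (1,4)
  next x-line at t=0.3106, next y-line at t=2.2023; Δt_x=1.0353, Δt_y=3.8637
    x: enter (2,4) at t=0.3106
    x: enter (3,4) at t=1.3459
    y: enter (3,3) at t=2.2023
    x: enter (4,3) at t=2.3811
    x: enter (5,3) at t=3.4164
    x: enter (6,3) at t=4.4517
    x: enter (7,3) at t=5.4870 ← occupied
  → r_2 = 5.4870
beam 3: φ=90°, α=75°
  dir = (cos 75°, sin 75°) = (0.2588, 0.9659); from cell (1,4)
  next x-line at t=1.1591, next y-line at t=0.4452; Δt_x=3.8637, Δt_y=1.0353
    y: enter (1,5) at t=0.4452
    x: enter (2,5) at t=1.1591
    y: enter (2,6) at t=1.4804 ← occupied
  → r_3 = 1.4804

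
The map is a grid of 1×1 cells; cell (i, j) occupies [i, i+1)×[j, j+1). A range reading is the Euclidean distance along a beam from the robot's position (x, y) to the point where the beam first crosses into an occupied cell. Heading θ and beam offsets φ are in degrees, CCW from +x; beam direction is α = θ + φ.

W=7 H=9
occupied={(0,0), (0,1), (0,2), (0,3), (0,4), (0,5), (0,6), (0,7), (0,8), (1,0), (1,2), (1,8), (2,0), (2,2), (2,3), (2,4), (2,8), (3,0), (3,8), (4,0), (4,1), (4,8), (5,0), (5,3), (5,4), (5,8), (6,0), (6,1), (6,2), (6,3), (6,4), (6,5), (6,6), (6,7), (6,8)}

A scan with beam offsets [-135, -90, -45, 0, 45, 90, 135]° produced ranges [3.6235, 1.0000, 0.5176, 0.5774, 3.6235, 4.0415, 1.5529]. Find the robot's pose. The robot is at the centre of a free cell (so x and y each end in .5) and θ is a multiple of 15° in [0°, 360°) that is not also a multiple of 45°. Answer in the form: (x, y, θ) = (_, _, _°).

(x, y, θ) = (4.5, 4.5, 30°)

Enumerate (i+0.5, j+0.5, θ) over the 28 free cells and 16 admissible headings. For each, cast all 7 beams and compare to the given ranges.
  (1.5, 7.5, 195°): beam 1 = 0.5774 ≠ 3.6235 ✗
  (2.5, 5.5, 120°): beam 1 = 2.5882 ≠ 3.6235 ✗
  (5.5, 7.5, 165°): beam 1 = 0.5774 ≠ 3.6235 ✗
  (4.5, 7.5, 330°): beam 2 = 3.0000 ≠ 1.0000 ✗
  …
  (4.5, 4.5, 30°): r_1=3.6235, r_2=1.0000, r_3=0.5176, r_4=0.5774, r_5=3.6235, r_6=4.0415, r_7=1.5529 — all match ✓
Only this pose fits every beam.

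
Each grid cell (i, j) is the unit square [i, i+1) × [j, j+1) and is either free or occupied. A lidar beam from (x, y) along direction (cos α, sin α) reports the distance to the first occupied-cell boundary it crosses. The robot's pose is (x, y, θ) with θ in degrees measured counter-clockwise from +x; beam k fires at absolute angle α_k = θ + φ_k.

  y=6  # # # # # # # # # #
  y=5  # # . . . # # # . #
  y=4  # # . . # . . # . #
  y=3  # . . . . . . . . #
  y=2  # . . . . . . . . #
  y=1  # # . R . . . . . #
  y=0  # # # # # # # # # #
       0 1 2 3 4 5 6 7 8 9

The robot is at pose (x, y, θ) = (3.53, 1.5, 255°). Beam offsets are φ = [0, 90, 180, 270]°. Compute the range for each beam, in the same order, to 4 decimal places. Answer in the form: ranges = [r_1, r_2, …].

ranges = [0.5176, 1.9319, 2.5882, 1.5840]

beam 1: φ=0°, α=255°
  d=(-0.2588,-0.9659)  start (3,1)  tX=2.0478 tY=0.5176  stride 1/|dx|=3.8637 1/|dy|=1.0353
    cross y-line → (3,0), t=0.5176 (wall)
  → r_1 = 0.5176
beam 2: φ=90°, α=345°
  d=(0.9659,-0.2588)  start (3,1)  tX=0.4866 tY=1.9319  stride 1/|dx|=1.0353 1/|dy|=3.8637
    cross x-line → (4,1), t=0.4866
    cross x-line → (5,1), t=1.5219
    cross y-line → (5,0), t=1.9319 (wall)
  → r_2 = 1.9319
beam 3: φ=180°, α=75°
  d=(0.2588,0.9659)  start (3,1)  tX=1.8159 tY=0.5176  stride 1/|dx|=3.8637 1/|dy|=1.0353
    cross y-line → (3,2), t=0.5176
    cross y-line → (3,3), t=1.5529
    cross x-line → (4,3), t=1.8159
    cross y-line → (4,4), t=2.5882 (wall)
  → r_3 = 2.5882
beam 4: φ=270°, α=165°
  d=(-0.9659,0.2588)  start (3,1)  tX=0.5487 tY=1.9319  stride 1/|dx|=1.0353 1/|dy|=3.8637
    cross x-line → (2,1), t=0.5487
    cross x-line → (1,1), t=1.5840 (wall)
  → r_4 = 1.5840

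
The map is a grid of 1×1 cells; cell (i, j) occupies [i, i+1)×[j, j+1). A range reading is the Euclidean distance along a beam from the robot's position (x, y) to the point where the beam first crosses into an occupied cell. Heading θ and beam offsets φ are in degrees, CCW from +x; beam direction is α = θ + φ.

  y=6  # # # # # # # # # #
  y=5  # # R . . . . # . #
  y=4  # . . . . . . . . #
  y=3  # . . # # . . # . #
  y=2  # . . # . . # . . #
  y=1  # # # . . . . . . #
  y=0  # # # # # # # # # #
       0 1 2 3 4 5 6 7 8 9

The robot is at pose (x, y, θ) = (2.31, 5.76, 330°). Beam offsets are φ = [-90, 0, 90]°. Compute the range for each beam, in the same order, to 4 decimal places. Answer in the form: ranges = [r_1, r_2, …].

beam 1: φ=-90°, α=240°
  cosα=-0.5000 sinα=-0.8660 | (2,5) | tMaxX 0.6200 tMaxY 0.8776 | tΔX 2.0000 tΔY 1.1547
    t=0.6200 [x] (1,5) — stop
  → r_1 = 0.6200
beam 2: φ=0°, α=330°
  cosα=0.8660 sinα=-0.5000 | (2,5) | tMaxX 0.7967 tMaxY 1.5200 | tΔX 1.1547 tΔY 2.0000
    t=0.7967 [x] (3,5)
    t=1.5200 [y] (3,4)
    t=1.9514 [x] (4,4)
    t=3.1061 [x] (5,4)
    t=3.5200 [y] (5,3)
    t=4.2608 [x] (6,3)
    t=5.4155 [x] (7,3) — stop
  → r_2 = 5.4155
beam 3: φ=90°, α=60°
  cosα=0.5000 sinα=0.8660 | (2,5) | tMaxX 1.3800 tMaxY 0.2771 | tΔX 2.0000 tΔY 1.1547
    t=0.2771 [y] (2,6) — stop
  → r_3 = 0.2771

ranges = [0.6200, 5.4155, 0.2771]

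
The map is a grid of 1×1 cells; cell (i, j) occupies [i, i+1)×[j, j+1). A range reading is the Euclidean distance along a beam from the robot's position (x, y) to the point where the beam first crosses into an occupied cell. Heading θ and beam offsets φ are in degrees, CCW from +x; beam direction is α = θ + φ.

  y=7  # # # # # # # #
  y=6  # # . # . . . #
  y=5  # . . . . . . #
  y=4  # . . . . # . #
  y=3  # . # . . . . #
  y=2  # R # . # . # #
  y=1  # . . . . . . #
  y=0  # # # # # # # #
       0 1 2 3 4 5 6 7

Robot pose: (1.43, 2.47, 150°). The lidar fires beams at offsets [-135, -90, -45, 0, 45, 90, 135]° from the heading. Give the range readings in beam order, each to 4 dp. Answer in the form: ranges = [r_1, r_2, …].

ranges = [0.5901, 1.1400, 1.6614, 0.4965, 0.4452, 0.8600, 1.5219]

beam 1: φ=-135°, α=15°
  cosα=0.9659 sinα=0.2588 | (1,2) | tMaxX 0.5901 tMaxY 2.0478 | tΔX 1.0353 tΔY 3.8637
    t=0.5901 [x] (2,2) — stop
  → r_1 = 0.5901
beam 2: φ=-90°, α=60°
  cosα=0.5000 sinα=0.8660 | (1,2) | tMaxX 1.1400 tMaxY 0.6120 | tΔX 2.0000 tΔY 1.1547
    t=0.6120 [y] (1,3)
    t=1.1400 [x] (2,3) — stop
  → r_2 = 1.1400
beam 3: φ=-45°, α=105°
  cosα=-0.2588 sinα=0.9659 | (1,2) | tMaxX 1.6614 tMaxY 0.5487 | tΔX 3.8637 tΔY 1.0353
    t=0.5487 [y] (1,3)
    t=1.5840 [y] (1,4)
    t=1.6614 [x] (0,4) — stop
  → r_3 = 1.6614
beam 4: φ=0°, α=150°
  cosα=-0.8660 sinα=0.5000 | (1,2) | tMaxX 0.4965 tMaxY 1.0600 | tΔX 1.1547 tΔY 2.0000
    t=0.4965 [x] (0,2) — stop
  → r_4 = 0.4965
beam 5: φ=45°, α=195°
  cosα=-0.9659 sinα=-0.2588 | (1,2) | tMaxX 0.4452 tMaxY 1.8159 | tΔX 1.0353 tΔY 3.8637
    t=0.4452 [x] (0,2) — stop
  → r_5 = 0.4452
beam 6: φ=90°, α=240°
  cosα=-0.5000 sinα=-0.8660 | (1,2) | tMaxX 0.8600 tMaxY 0.5427 | tΔX 2.0000 tΔY 1.1547
    t=0.5427 [y] (1,1)
    t=0.8600 [x] (0,1) — stop
  → r_6 = 0.8600
beam 7: φ=135°, α=285°
  cosα=0.2588 sinα=-0.9659 | (1,2) | tMaxX 2.2023 tMaxY 0.4866 | tΔX 3.8637 tΔY 1.0353
    t=0.4866 [y] (1,1)
    t=1.5219 [y] (1,0) — stop
  → r_7 = 1.5219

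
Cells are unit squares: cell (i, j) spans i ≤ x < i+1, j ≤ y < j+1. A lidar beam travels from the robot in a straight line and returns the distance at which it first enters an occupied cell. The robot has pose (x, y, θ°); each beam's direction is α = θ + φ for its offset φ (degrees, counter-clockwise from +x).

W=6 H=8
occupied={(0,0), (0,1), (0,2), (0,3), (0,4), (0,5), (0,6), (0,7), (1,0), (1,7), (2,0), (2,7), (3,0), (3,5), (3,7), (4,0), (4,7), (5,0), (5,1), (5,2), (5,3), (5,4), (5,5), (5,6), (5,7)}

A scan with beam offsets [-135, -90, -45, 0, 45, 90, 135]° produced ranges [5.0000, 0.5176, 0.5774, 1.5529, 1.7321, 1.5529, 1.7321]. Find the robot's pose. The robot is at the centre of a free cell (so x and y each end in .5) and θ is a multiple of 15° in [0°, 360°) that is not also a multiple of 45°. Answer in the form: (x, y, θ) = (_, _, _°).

Enumerate (i+0.5, j+0.5, θ) over the 23 free cells and 16 admissible headings. For each, cast all 7 beams and compare to the given ranges.
  (4.5, 5.5, 30°): beam 1 = 4.6587 ≠ 5.0000 ✗
  (3.5, 4.5, 30°): beam 1 = 3.6235 ≠ 5.0000 ✗
  (4.5, 2.5, 150°): beam 1 = 0.5176 ≠ 5.0000 ✗
  …
  (2.5, 5.5, 75°): r_1=5.0000, r_2=0.5176, r_3=0.5774, r_4=1.5529, r_5=1.7321, r_6=1.5529, r_7=1.7321 — all match ✓
Unique over the lattice → pose = (2.5, 5.5, 75°).

(x, y, θ) = (2.5, 5.5, 75°)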